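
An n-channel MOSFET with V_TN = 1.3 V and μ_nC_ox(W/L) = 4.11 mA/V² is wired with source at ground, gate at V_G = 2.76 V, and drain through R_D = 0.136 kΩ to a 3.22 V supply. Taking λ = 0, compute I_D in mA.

V_GS = V_G = 2.76 V, so V_ov = 2.76 − 1.3 = 1.46 V.
Assume saturation: I_D = ½ k_n V_ov² = 0.5 × 4.11 × 1.46² = 4.38 mA, giving V_DS = V_DD − I_D R_D = 3.22 − 4.38 × 0.136 = 2.62 V.
V_DS = 2.62 V ≥ V_ov = 1.46 V, confirming saturation.

I_D = 4.38 mA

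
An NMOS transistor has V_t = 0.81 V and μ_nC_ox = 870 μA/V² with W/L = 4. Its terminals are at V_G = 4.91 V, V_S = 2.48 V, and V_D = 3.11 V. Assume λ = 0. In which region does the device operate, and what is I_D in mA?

V_GS = V_G − V_S = 4.91 − 2.48 = 2.43 V; V_DS = V_D − V_S = 3.11 − 2.48 = 0.63 V.
k_n = μ_nC_ox · (W/L) = 3.48 mA/V².
V_ov = V_GS − V_t = 2.43 − 0.81 = 1.62 V.
Since V_DS = 0.63 V < V_ov = 1.62 V, the device is in the triode region.
I_D = k_n [V_ov · V_DS − ½ V_DS²] = 3.48 × [1.62 × 0.63 − 0.5 × 0.63²] = 2.86 mA.

Triode; I_D = 2.86 mA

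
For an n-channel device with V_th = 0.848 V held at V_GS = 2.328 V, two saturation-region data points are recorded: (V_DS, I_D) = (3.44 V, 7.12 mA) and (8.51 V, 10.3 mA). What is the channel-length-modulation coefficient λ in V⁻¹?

With V_GS fixed, I_D ∝ (1 + λ V_DS) in saturation, so I_D2/I_D1 = (1 + λ V_DS2)/(1 + λ V_DS1).
10.3/7.12 = 1.447 = (1 + 8.51 λ)/(1 + 3.44 λ).
Solving: λ (I_D1 V_DS2 − I_D2 V_DS1) = I_D2 − I_D1, so λ = (10.3 − 7.12) / (7.12 × 8.51 − 10.3 × 3.44) = 3.18 / 25.2 = 0.126 V⁻¹.

λ = 0.126 V⁻¹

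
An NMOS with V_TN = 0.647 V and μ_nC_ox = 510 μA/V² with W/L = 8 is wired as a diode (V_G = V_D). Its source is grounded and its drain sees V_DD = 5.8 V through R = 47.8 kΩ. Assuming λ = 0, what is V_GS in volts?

With gate tied to drain, V_GS = V_DS ≥ V_GS − V_TN, so the device is in saturation.
k_n = μ_nC_ox · (W/L) = 4.08 mA/V².
KCL at the drain: ½ k_n (V_GS − V_TN)² = (V_DD − V_GS)/R.
Let x = V_GS − 0.647. Then 97.5 x² + x − 5.153 = 0, giving x = 0.225 V (positive root), so V_GS = 0.872 V.
I_D = (V_DD − V_GS)/R = (5.8 − 0.872) / 47.8 = 0.103 mA.

V_GS = 0.872 V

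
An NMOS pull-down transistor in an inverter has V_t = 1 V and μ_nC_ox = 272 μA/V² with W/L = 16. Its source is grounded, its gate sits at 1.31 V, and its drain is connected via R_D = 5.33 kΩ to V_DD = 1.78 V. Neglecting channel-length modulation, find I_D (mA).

V_GS = V_G = 1.31 V, so V_ov = 1.31 − 1 = 0.31 V.
k_n = μ_nC_ox · (W/L) = 4.352 mA/V².
Assume saturation: I_D = ½ k_n V_ov² = 0.5 × 4.352 × 0.31² = 0.209 mA, giving V_DS = V_DD − I_D R_D = 1.78 − 0.209 × 5.33 = 0.665 V.
V_DS = 0.665 V ≥ V_ov = 0.31 V, confirming saturation.

I_D = 0.209 mA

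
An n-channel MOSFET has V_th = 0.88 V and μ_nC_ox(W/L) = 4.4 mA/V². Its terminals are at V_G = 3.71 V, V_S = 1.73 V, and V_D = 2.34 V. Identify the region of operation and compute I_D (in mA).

Triode; I_D = 2.13 mA

V_GS = V_G − V_S = 3.71 − 1.73 = 1.98 V; V_DS = V_D − V_S = 2.34 − 1.73 = 0.61 V.
V_ov = V_GS − V_th = 1.98 − 0.88 = 1.1 V.
Since V_DS = 0.61 V < V_ov = 1.1 V, the device is in the triode region.
I_D = k_n [V_ov · V_DS − ½ V_DS²] = 4.4 × [1.1 × 0.61 − 0.5 × 0.61²] = 2.13 mA.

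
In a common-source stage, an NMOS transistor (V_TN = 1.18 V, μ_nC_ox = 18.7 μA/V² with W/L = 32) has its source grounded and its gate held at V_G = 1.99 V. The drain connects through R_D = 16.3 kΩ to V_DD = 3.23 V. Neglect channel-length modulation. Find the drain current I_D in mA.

V_GS = V_G = 1.99 V, so V_ov = 1.99 − 1.18 = 0.81 V.
k_n = μ_nC_ox · (W/L) = 0.5984 mA/V².
Assume saturation: I_D = ½ k_n V_ov² = 0.5 × 0.5984 × 0.81² = 0.196 mA, giving V_DS = V_DD − I_D R_D = 3.23 − 0.196 × 16.3 = 0.0302 V.
But 0.0302 V < V_ov = 0.81 V, so the device is actually in triode.
In triode I_D = k_n[V_ov V_DS − ½ V_DS²] and I_D = (V_DD − V_DS)/R_D. Equating: 4.88 V_DS² − 8.901 V_DS + 3.23 = 0, giving V_DS = 0.5 V (the root below V_ov).
I_D = (3.23 − 0.5) / 16.3 = 0.168 mA.

I_D = 0.168 mA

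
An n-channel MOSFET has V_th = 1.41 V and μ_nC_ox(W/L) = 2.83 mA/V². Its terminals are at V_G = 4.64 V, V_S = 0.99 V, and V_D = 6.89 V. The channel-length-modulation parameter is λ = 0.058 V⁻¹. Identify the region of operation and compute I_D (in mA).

V_GS = V_G − V_S = 4.64 − 0.99 = 3.65 V; V_DS = V_D − V_S = 6.89 − 0.99 = 5.9 V.
V_ov = V_GS − V_th = 3.65 − 1.41 = 2.24 V.
Since V_DS = 5.9 V ≥ V_ov = 2.24 V, the device is in saturation.
I_D = ½ k_n V_ov² (1 + λ V_DS) = 0.5 × 2.83 × 2.24² × (1 + 0.058 × 5.9) = 9.53 mA.

Saturation; I_D = 9.53 mA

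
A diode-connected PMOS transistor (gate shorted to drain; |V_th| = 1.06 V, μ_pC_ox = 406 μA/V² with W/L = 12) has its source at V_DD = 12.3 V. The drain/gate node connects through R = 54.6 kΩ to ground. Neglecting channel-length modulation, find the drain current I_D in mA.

With gate tied to drain, V_SG = V_SD ≥ V_SG − |V_th|, so the device is in saturation.
k_p = μ_pC_ox · (W/L) = 4.872 mA/V².
KCL at the drain: ½ k_p (V_SG − |V_th|)² = (V_DD − V_SG)/R.
Let x = V_SG − 1.06. Then 133 x² + x − 11.24 = 0, giving x = 0.287 V (positive root), so V_SG = 1.35 V.
I_D = (V_DD − V_SG)/R = (12.3 − 1.35) / 54.6 = 0.201 mA.

I_D = 0.201 mA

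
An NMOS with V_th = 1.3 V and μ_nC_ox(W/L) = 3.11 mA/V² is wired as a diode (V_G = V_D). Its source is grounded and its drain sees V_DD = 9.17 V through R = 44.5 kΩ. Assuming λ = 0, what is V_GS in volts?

With gate tied to drain, V_GS = V_DS ≥ V_GS − V_th, so the device is in saturation.
KCL at the drain: ½ k_n (V_GS − V_th)² = (V_DD − V_GS)/R.
Let x = V_GS − 1.3. Then 69.2 x² + x − 7.87 = 0, giving x = 0.33 V (positive root), so V_GS = 1.63 V.
I_D = (V_DD − V_GS)/R = (9.17 − 1.63) / 44.5 = 0.169 mA.

V_GS = 1.63 V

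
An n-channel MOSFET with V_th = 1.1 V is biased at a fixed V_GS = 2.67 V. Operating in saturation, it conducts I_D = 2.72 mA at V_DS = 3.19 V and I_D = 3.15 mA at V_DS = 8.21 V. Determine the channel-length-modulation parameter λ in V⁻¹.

With V_GS fixed, I_D ∝ (1 + λ V_DS) in saturation, so I_D2/I_D1 = (1 + λ V_DS2)/(1 + λ V_DS1).
3.15/2.72 = 1.158 = (1 + 8.21 λ)/(1 + 3.19 λ).
Solving: λ (I_D1 V_DS2 − I_D2 V_DS1) = I_D2 − I_D1, so λ = (3.15 − 2.72) / (2.72 × 8.21 − 3.15 × 3.19) = 0.43 / 12.3 = 0.035 V⁻¹.

λ = 0.0350 V⁻¹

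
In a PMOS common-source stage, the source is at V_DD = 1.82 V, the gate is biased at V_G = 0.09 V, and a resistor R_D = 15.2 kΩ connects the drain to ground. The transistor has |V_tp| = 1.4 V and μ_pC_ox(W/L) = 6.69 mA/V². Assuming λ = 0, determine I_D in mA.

I_D = 0.116 mA

V_SG = V_DD − V_G = 1.82 − 0.09 = 1.73 V, so V_ov = 1.73 − 1.4 = 0.33 V.
Assume saturation: I_D = ½ k_p V_ov² = 0.5 × 6.69 × 0.33² = 0.364 mA, giving V_SD = V_DD − I_D R_D = 1.82 − 0.364 × 15.2 = -3.72 V.
But -3.72 V < V_ov = 0.33 V, so the device is actually in triode.
In triode I_D = k_p[V_ov V_SD − ½ V_SD²] and I_D = (V_DD − V_SD)/R_D. Equating: 50.8 V_SD² − 34.56 V_SD + 1.82 = 0, giving V_SD = 0.0575 V (the root below V_ov).
I_D = (1.82 − 0.0575) / 15.2 = 0.116 mA.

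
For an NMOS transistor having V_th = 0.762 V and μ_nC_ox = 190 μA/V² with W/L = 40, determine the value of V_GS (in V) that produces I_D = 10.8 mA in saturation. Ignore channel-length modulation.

k_n = μ_nC_ox · (W/L) = 7.6 mA/V².
In saturation I_D = ½ k_n (V_GS − V_th)², so V_GS − V_th = √(2 I_D / k_n) = √(2 × 10.8 / 7.6) = 1.69 V.
V_GS = 0.762 + 1.69 = 2.45 V.

V_GS = 2.45 V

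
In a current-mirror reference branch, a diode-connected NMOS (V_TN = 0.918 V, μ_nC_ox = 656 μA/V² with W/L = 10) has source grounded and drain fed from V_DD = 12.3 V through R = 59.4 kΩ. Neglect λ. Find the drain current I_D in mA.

I_D = 0.188 mA

With gate tied to drain, V_GS = V_DS ≥ V_GS − V_TN, so the device is in saturation.
k_n = μ_nC_ox · (W/L) = 6.56 mA/V².
KCL at the drain: ½ k_n (V_GS − V_TN)² = (V_DD − V_GS)/R.
Let x = V_GS − 0.918. Then 195 x² + x − 11.38 = 0, giving x = 0.239 V (positive root), so V_GS = 1.16 V.
I_D = (V_DD − V_GS)/R = (12.3 − 1.16) / 59.4 = 0.188 mA.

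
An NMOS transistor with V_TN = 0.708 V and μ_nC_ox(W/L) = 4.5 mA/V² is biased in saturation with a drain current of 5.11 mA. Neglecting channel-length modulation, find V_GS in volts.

V_GS = 2.22 V

In saturation I_D = ½ k_n (V_GS − V_TN)², so V_GS − V_TN = √(2 I_D / k_n) = √(2 × 5.11 / 4.5) = 1.51 V.
V_GS = 0.708 + 1.51 = 2.22 V.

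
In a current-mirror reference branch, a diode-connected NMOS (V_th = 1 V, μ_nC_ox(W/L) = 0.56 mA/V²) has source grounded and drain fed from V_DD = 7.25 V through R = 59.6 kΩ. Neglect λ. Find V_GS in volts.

V_GS = 1.58 V

With gate tied to drain, V_GS = V_DS ≥ V_GS − V_th, so the device is in saturation.
KCL at the drain: ½ k_n (V_GS − V_th)² = (V_DD − V_GS)/R.
Let x = V_GS − 1. Then 16.7 x² + x − 6.25 = 0, giving x = 0.583 V (positive root), so V_GS = 1.58 V.
I_D = (V_DD − V_GS)/R = (7.25 − 1.58) / 59.6 = 0.0951 mA.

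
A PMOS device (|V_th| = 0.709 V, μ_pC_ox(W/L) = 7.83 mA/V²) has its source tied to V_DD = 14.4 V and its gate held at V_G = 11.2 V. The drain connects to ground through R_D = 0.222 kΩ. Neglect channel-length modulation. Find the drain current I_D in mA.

V_SG = V_DD − V_G = 14.4 − 11.2 = 3.2 V, so V_ov = 3.2 − 0.709 = 2.49 V.
Assume saturation: I_D = ½ k_p V_ov² = 0.5 × 7.83 × 2.49² = 24.3 mA, giving V_SD = V_DD − I_D R_D = 14.4 − 24.3 × 0.222 = 9.01 V.
V_SD = 9.01 V ≥ V_ov = 2.49 V, confirming saturation.

I_D = 24.3 mA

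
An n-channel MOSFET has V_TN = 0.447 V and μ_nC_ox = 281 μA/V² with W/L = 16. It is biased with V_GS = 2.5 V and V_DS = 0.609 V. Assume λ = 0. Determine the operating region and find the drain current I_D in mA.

Triode; I_D = 4.79 mA

k_n = μ_nC_ox · (W/L) = 4.496 mA/V².
V_ov = V_GS − V_TN = 2.5 − 0.447 = 2.05 V.
Since V_DS = 0.609 V < V_ov = 2.05 V, the device is in the triode region.
I_D = k_n [V_ov · V_DS − ½ V_DS²] = 4.496 × [2.05 × 0.609 − 0.5 × 0.609²] = 4.79 mA.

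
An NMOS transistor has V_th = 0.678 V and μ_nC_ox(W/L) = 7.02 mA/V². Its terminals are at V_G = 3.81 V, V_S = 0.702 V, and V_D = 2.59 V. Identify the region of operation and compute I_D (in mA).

Triode; I_D = 19.7 mA

V_GS = V_G − V_S = 3.81 − 0.702 = 3.11 V; V_DS = V_D − V_S = 2.59 − 0.702 = 1.89 V.
V_ov = V_GS − V_th = 3.11 − 0.678 = 2.43 V.
Since V_DS = 1.89 V < V_ov = 2.43 V, the device is in the triode region.
I_D = k_n [V_ov · V_DS − ½ V_DS²] = 7.02 × [2.43 × 1.89 − 0.5 × 1.89²] = 19.7 mA.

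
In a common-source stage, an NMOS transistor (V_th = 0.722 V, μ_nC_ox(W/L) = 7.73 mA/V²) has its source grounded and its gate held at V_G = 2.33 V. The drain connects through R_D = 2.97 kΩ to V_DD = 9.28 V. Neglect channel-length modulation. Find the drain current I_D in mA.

V_GS = V_G = 2.33 V, so V_ov = 2.33 − 0.722 = 1.61 V.
Assume saturation: I_D = ½ k_n V_ov² = 0.5 × 7.73 × 1.61² = 9.99 mA, giving V_DS = V_DD − I_D R_D = 9.28 − 9.99 × 2.97 = -20.4 V.
But -20.4 V < V_ov = 1.61 V, so the device is actually in triode.
In triode I_D = k_n[V_ov V_DS − ½ V_DS²] and I_D = (V_DD − V_DS)/R_D. Equating: 11.5 V_DS² − 37.92 V_DS + 9.28 = 0, giving V_DS = 0.266 V (the root below V_ov).
I_D = (9.28 − 0.266) / 2.97 = 3.03 mA.

I_D = 3.03 mA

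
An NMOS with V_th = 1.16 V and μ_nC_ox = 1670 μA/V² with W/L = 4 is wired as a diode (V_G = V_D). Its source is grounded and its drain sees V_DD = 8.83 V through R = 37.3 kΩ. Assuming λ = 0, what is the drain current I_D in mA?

I_D = 0.199 mA

With gate tied to drain, V_GS = V_DS ≥ V_GS − V_th, so the device is in saturation.
k_n = μ_nC_ox · (W/L) = 6.68 mA/V².
KCL at the drain: ½ k_n (V_GS − V_th)² = (V_DD − V_GS)/R.
Let x = V_GS − 1.16. Then 125 x² + x − 7.67 = 0, giving x = 0.244 V (positive root), so V_GS = 1.4 V.
I_D = (V_DD − V_GS)/R = (8.83 − 1.4) / 37.3 = 0.199 mA.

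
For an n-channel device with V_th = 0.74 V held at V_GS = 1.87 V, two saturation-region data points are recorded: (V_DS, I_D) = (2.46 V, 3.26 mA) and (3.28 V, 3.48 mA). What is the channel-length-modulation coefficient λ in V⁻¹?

With V_GS fixed, I_D ∝ (1 + λ V_DS) in saturation, so I_D2/I_D1 = (1 + λ V_DS2)/(1 + λ V_DS1).
3.48/3.26 = 1.067 = (1 + 3.28 λ)/(1 + 2.46 λ).
Solving: λ (I_D1 V_DS2 − I_D2 V_DS1) = I_D2 − I_D1, so λ = (3.48 − 3.26) / (3.26 × 3.28 − 3.48 × 2.46) = 0.22 / 2.13 = 0.103 V⁻¹.

λ = 0.103 V⁻¹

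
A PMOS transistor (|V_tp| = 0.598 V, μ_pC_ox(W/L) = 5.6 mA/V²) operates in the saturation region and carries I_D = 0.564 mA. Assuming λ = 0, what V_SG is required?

In saturation I_D = ½ k_p (V_SG − |V_tp|)², so V_SG − |V_tp| = √(2 I_D / k_p) = √(2 × 0.564 / 5.6) = 0.449 V.
V_SG = 0.598 + 0.449 = 1.05 V.

V_SG = 1.05 V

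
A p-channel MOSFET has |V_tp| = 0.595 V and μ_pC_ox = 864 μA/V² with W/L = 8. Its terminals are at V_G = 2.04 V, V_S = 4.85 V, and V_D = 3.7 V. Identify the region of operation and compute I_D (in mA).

Triode; I_D = 13.0 mA

V_SG = V_S − V_G = 4.85 − 2.04 = 2.81 V; V_SD = V_S − V_D = 4.85 − 3.7 = 1.15 V.
k_p = μ_pC_ox · (W/L) = 6.912 mA/V².
V_ov = V_SG − |V_tp| = 2.81 − 0.595 = 2.21 V.
Since V_SD = 1.15 V < V_ov = 2.21 V, the device is in the triode region.
I_D = k_p [V_ov · V_SD − ½ V_SD²] = 6.912 × [2.21 × 1.15 − 0.5 × 1.15²] = 13 mA.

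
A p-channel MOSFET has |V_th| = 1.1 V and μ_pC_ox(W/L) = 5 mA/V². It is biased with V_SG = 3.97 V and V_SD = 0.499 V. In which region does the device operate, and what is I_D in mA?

Triode; I_D = 6.54 mA

V_ov = V_SG − |V_th| = 3.97 − 1.1 = 2.87 V.
Since V_SD = 0.499 V < V_ov = 2.87 V, the device is in the triode region.
I_D = k_p [V_ov · V_SD − ½ V_SD²] = 5 × [2.87 × 0.499 − 0.5 × 0.499²] = 6.54 mA.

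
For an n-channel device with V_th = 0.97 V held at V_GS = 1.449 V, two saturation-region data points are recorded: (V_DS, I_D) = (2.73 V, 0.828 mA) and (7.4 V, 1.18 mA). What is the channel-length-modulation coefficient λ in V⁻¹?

With V_GS fixed, I_D ∝ (1 + λ V_DS) in saturation, so I_D2/I_D1 = (1 + λ V_DS2)/(1 + λ V_DS1).
1.18/0.828 = 1.425 = (1 + 7.4 λ)/(1 + 2.73 λ).
Solving: λ (I_D1 V_DS2 − I_D2 V_DS1) = I_D2 − I_D1, so λ = (1.18 − 0.828) / (0.828 × 7.4 − 1.18 × 2.73) = 0.352 / 2.91 = 0.121 V⁻¹.

λ = 0.121 V⁻¹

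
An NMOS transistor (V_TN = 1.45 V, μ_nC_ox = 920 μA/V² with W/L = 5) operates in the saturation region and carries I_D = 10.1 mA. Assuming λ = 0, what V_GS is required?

k_n = μ_nC_ox · (W/L) = 4.6 mA/V².
In saturation I_D = ½ k_n (V_GS − V_TN)², so V_GS − V_TN = √(2 I_D / k_n) = √(2 × 10.1 / 4.6) = 2.1 V.
V_GS = 1.45 + 2.1 = 3.55 V.

V_GS = 3.55 V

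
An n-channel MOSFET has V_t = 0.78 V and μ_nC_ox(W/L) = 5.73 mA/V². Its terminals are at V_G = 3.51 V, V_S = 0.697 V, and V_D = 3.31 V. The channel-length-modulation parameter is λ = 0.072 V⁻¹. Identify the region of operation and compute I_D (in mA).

Saturation; I_D = 14.1 mA

V_GS = V_G − V_S = 3.51 − 0.697 = 2.81 V; V_DS = V_D − V_S = 3.31 − 0.697 = 2.61 V.
V_ov = V_GS − V_t = 2.81 − 0.78 = 2.03 V.
Since V_DS = 2.61 V ≥ V_ov = 2.03 V, the device is in saturation.
I_D = ½ k_n V_ov² (1 + λ V_DS) = 0.5 × 5.73 × 2.03² × (1 + 0.072 × 2.61) = 14.1 mA.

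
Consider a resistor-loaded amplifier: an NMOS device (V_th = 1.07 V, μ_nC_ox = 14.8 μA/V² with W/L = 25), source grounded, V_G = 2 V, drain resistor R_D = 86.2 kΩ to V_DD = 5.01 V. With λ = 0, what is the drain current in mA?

I_D = 0.0560 mA

V_GS = V_G = 2 V, so V_ov = 2 − 1.07 = 0.93 V.
k_n = μ_nC_ox · (W/L) = 0.37 mA/V².
Assume saturation: I_D = ½ k_n V_ov² = 0.5 × 0.37 × 0.93² = 0.16 mA, giving V_DS = V_DD − I_D R_D = 5.01 − 0.16 × 86.2 = -8.78 V.
But -8.78 V < V_ov = 0.93 V, so the device is actually in triode.
In triode I_D = k_n[V_ov V_DS − ½ V_DS²] and I_D = (V_DD − V_DS)/R_D. Equating: 15.9 V_DS² − 30.66 V_DS + 5.01 = 0, giving V_DS = 0.18 V (the root below V_ov).
I_D = (5.01 − 0.18) / 86.2 = 0.056 mA.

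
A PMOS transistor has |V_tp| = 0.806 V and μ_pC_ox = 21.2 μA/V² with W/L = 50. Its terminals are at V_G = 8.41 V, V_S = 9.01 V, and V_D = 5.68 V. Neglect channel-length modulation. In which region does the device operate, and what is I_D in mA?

V_SG = V_S − V_G = 9.01 − 8.41 = 0.6 V; V_SD = V_S − V_D = 9.01 − 5.68 = 3.33 V.
V_SG = 0.6 V < |V_tp| = 0.806 V, so the transistor is in cutoff.

Cutoff; I_D = 0 mA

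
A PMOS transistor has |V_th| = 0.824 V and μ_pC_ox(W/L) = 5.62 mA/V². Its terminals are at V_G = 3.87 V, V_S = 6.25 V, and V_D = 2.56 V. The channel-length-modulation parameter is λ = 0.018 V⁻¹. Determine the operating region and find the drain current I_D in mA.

V_SG = V_S − V_G = 6.25 − 3.87 = 2.38 V; V_SD = V_S − V_D = 6.25 − 2.56 = 3.69 V.
V_ov = V_SG − |V_th| = 2.38 − 0.824 = 1.56 V.
Since V_SD = 3.69 V ≥ V_ov = 1.56 V, the device is in saturation.
I_D = ½ k_p V_ov² (1 + λ V_SD) = 0.5 × 5.62 × 1.56² × (1 + 0.018 × 3.69) = 7.26 mA.

Saturation; I_D = 7.26 mA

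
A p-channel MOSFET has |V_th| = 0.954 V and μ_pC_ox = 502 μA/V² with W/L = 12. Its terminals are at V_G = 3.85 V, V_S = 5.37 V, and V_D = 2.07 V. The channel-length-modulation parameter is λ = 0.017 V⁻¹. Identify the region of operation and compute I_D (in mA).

V_SG = V_S − V_G = 5.37 − 3.85 = 1.52 V; V_SD = V_S − V_D = 5.37 − 2.07 = 3.3 V.
k_p = μ_pC_ox · (W/L) = 6.024 mA/V².
V_ov = V_SG − |V_th| = 1.52 − 0.954 = 0.566 V.
Since V_SD = 3.3 V ≥ V_ov = 0.566 V, the device is in saturation.
I_D = ½ k_p V_ov² (1 + λ V_SD) = 0.5 × 6.024 × 0.566² × (1 + 0.017 × 3.3) = 1.02 mA.

Saturation; I_D = 1.02 mA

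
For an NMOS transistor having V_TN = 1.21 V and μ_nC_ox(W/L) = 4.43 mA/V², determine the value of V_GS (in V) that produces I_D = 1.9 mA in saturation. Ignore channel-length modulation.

In saturation I_D = ½ k_n (V_GS − V_TN)², so V_GS − V_TN = √(2 I_D / k_n) = √(2 × 1.9 / 4.43) = 0.926 V.
V_GS = 1.21 + 0.926 = 2.14 V.

V_GS = 2.14 V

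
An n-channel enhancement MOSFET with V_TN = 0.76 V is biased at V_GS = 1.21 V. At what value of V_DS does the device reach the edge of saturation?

V_DS,sat = 0.450 V

The boundary between triode and saturation is V_DS = V_GS − V_TN = V_ov.
V_ov = 1.21 − 0.76 = 0.45 V.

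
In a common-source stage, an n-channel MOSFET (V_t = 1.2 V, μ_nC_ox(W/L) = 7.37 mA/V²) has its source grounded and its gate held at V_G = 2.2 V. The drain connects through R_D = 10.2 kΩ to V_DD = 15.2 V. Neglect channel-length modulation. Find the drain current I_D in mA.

I_D = 1.47 mA

V_GS = V_G = 2.2 V, so V_ov = 2.2 − 1.2 = 1 V.
Assume saturation: I_D = ½ k_n V_ov² = 0.5 × 7.37 × 1² = 3.69 mA, giving V_DS = V_DD − I_D R_D = 15.2 − 3.69 × 10.2 = -22.4 V.
But -22.4 V < V_ov = 1 V, so the device is actually in triode.
In triode I_D = k_n[V_ov V_DS − ½ V_DS²] and I_D = (V_DD − V_DS)/R_D. Equating: 37.6 V_DS² − 76.17 V_DS + 15.2 = 0, giving V_DS = 0.224 V (the root below V_ov).
I_D = (15.2 − 0.224) / 10.2 = 1.47 mA.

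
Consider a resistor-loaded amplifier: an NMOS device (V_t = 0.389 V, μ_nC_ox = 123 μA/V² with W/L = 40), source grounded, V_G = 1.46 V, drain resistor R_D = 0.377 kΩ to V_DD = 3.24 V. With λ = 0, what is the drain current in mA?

V_GS = V_G = 1.46 V, so V_ov = 1.46 − 0.389 = 1.07 V.
k_n = μ_nC_ox · (W/L) = 4.92 mA/V².
Assume saturation: I_D = ½ k_n V_ov² = 0.5 × 4.92 × 1.07² = 2.82 mA, giving V_DS = V_DD − I_D R_D = 3.24 − 2.82 × 0.377 = 2.18 V.
V_DS = 2.18 V ≥ V_ov = 1.07 V, confirming saturation.

I_D = 2.82 mA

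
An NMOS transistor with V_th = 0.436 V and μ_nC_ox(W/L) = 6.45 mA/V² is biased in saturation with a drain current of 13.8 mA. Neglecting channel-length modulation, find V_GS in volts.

V_GS = 2.50 V

In saturation I_D = ½ k_n (V_GS − V_th)², so V_GS − V_th = √(2 I_D / k_n) = √(2 × 13.8 / 6.45) = 2.07 V.
V_GS = 0.436 + 2.07 = 2.5 V.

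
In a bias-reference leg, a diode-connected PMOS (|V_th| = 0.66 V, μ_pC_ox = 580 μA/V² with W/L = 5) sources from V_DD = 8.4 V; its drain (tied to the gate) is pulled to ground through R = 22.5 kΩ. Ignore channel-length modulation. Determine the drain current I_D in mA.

With gate tied to drain, V_SG = V_SD ≥ V_SG − |V_th|, so the device is in saturation.
k_p = μ_pC_ox · (W/L) = 2.9 mA/V².
KCL at the drain: ½ k_p (V_SG − |V_th|)² = (V_DD − V_SG)/R.
Let x = V_SG − 0.66. Then 32.6 x² + x − 7.74 = 0, giving x = 0.472 V (positive root), so V_SG = 1.13 V.
I_D = (V_DD − V_SG)/R = (8.4 − 1.13) / 22.5 = 0.323 mA.

I_D = 0.323 mA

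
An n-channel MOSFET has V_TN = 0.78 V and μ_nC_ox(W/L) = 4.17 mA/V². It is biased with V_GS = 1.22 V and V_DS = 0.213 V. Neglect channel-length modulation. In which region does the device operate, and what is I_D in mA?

Triode; I_D = 0.296 mA

V_ov = V_GS − V_TN = 1.22 − 0.78 = 0.44 V.
Since V_DS = 0.213 V < V_ov = 0.44 V, the device is in the triode region.
I_D = k_n [V_ov · V_DS − ½ V_DS²] = 4.17 × [0.44 × 0.213 − 0.5 × 0.213²] = 0.296 mA.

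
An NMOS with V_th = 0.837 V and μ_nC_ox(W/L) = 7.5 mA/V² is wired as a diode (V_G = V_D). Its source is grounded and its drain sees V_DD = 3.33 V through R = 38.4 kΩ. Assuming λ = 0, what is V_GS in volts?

V_GS = 0.965 V

With gate tied to drain, V_GS = V_DS ≥ V_GS − V_th, so the device is in saturation.
KCL at the drain: ½ k_n (V_GS − V_th)² = (V_DD − V_GS)/R.
Let x = V_GS − 0.837. Then 144 x² + x − 2.493 = 0, giving x = 0.128 V (positive root), so V_GS = 0.965 V.
I_D = (V_DD − V_GS)/R = (3.33 − 0.965) / 38.4 = 0.0616 mA.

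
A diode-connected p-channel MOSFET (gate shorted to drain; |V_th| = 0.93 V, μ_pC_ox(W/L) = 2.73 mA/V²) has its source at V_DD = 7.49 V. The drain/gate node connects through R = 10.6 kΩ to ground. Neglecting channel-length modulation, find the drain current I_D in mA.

With gate tied to drain, V_SG = V_SD ≥ V_SG − |V_th|, so the device is in saturation.
KCL at the drain: ½ k_p (V_SG − |V_th|)² = (V_DD − V_SG)/R.
Let x = V_SG − 0.93. Then 14.5 x² + x − 6.56 = 0, giving x = 0.64 V (positive root), so V_SG = 1.57 V.
I_D = (V_DD − V_SG)/R = (7.49 − 1.57) / 10.6 = 0.559 mA.

I_D = 0.559 mA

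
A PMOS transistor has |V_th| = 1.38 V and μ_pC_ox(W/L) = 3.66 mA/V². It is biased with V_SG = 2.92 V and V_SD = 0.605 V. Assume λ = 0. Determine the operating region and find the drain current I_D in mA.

V_ov = V_SG − |V_th| = 2.92 − 1.38 = 1.54 V.
Since V_SD = 0.605 V < V_ov = 1.54 V, the device is in the triode region.
I_D = k_p [V_ov · V_SD − ½ V_SD²] = 3.66 × [1.54 × 0.605 − 0.5 × 0.605²] = 2.74 mA.

Triode; I_D = 2.74 mA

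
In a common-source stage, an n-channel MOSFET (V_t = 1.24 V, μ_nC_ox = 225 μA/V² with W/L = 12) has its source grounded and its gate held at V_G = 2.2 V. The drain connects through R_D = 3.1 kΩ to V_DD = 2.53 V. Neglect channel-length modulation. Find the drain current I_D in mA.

V_GS = V_G = 2.2 V, so V_ov = 2.2 − 1.24 = 0.96 V.
k_n = μ_nC_ox · (W/L) = 2.7 mA/V².
Assume saturation: I_D = ½ k_n V_ov² = 0.5 × 2.7 × 0.96² = 1.24 mA, giving V_DS = V_DD − I_D R_D = 2.53 − 1.24 × 3.1 = -1.33 V.
But -1.33 V < V_ov = 0.96 V, so the device is actually in triode.
In triode I_D = k_n[V_ov V_DS − ½ V_DS²] and I_D = (V_DD − V_DS)/R_D. Equating: 4.19 V_DS² − 9.035 V_DS + 2.53 = 0, giving V_DS = 0.331 V (the root below V_ov).
I_D = (2.53 − 0.331) / 3.1 = 0.709 mA.

I_D = 0.709 mA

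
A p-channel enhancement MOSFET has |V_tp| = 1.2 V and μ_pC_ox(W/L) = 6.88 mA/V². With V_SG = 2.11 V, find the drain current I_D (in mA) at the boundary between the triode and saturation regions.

At the boundary V_SD = V_ov = V_SG − |V_tp| = 2.11 − 1.2 = 0.91 V.
I_D = ½ k_p V_ov² = 0.5 × 6.88 × 0.91² = 2.85 mA.

I_D = 2.85 mA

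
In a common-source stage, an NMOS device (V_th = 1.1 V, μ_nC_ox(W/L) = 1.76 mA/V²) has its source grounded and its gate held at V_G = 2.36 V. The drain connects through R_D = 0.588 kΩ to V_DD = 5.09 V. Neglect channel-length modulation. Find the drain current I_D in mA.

I_D = 1.40 mA

V_GS = V_G = 2.36 V, so V_ov = 2.36 − 1.1 = 1.26 V.
Assume saturation: I_D = ½ k_n V_ov² = 0.5 × 1.76 × 1.26² = 1.4 mA, giving V_DS = V_DD − I_D R_D = 5.09 − 1.4 × 0.588 = 4.27 V.
V_DS = 4.27 V ≥ V_ov = 1.26 V, confirming saturation.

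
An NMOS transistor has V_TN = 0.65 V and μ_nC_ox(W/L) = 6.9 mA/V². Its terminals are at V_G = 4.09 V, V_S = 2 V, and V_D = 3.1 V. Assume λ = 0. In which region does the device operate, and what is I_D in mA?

Triode; I_D = 6.76 mA

V_GS = V_G − V_S = 4.09 − 2 = 2.09 V; V_DS = V_D − V_S = 3.1 − 2 = 1.1 V.
V_ov = V_GS − V_TN = 2.09 − 0.65 = 1.44 V.
Since V_DS = 1.1 V < V_ov = 1.44 V, the device is in the triode region.
I_D = k_n [V_ov · V_DS − ½ V_DS²] = 6.9 × [1.44 × 1.1 − 0.5 × 1.1²] = 6.76 mA.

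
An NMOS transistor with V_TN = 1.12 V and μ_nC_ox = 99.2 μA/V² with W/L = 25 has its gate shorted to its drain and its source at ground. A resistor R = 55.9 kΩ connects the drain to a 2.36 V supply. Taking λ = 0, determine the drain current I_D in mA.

With gate tied to drain, V_GS = V_DS ≥ V_GS − V_TN, so the device is in saturation.
k_n = μ_nC_ox · (W/L) = 2.48 mA/V².
KCL at the drain: ½ k_n (V_GS − V_TN)² = (V_DD − V_GS)/R.
Let x = V_GS − 1.12. Then 69.3 x² + x − 1.24 = 0, giving x = 0.127 V (positive root), so V_GS = 1.25 V.
I_D = (V_DD − V_GS)/R = (2.36 − 1.25) / 55.9 = 0.0199 mA.

I_D = 0.0199 mA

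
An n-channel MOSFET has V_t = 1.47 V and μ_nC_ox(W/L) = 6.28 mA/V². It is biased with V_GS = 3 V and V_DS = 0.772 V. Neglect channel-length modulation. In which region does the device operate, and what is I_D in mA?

V_ov = V_GS − V_t = 3 − 1.47 = 1.53 V.
Since V_DS = 0.772 V < V_ov = 1.53 V, the device is in the triode region.
I_D = k_n [V_ov · V_DS − ½ V_DS²] = 6.28 × [1.53 × 0.772 − 0.5 × 0.772²] = 5.55 mA.

Triode; I_D = 5.55 mA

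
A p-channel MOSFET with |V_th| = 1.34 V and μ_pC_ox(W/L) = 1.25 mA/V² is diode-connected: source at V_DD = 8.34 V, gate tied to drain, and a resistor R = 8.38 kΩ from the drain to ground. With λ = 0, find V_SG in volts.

With gate tied to drain, V_SG = V_SD ≥ V_SG − |V_th|, so the device is in saturation.
KCL at the drain: ½ k_p (V_SG − |V_th|)² = (V_DD − V_SG)/R.
Let x = V_SG − 1.34. Then 5.24 x² + x − 7 = 0, giving x = 1.06 V (positive root), so V_SG = 2.4 V.
I_D = (V_DD − V_SG)/R = (8.34 − 2.4) / 8.38 = 0.708 mA.

V_SG = 2.40 V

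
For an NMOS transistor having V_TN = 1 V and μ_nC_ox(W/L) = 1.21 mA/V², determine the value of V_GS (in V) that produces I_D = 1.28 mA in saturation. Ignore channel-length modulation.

V_GS = 2.45 V

In saturation I_D = ½ k_n (V_GS − V_TN)², so V_GS − V_TN = √(2 I_D / k_n) = √(2 × 1.28 / 1.21) = 1.45 V.
V_GS = 1 + 1.45 = 2.45 V.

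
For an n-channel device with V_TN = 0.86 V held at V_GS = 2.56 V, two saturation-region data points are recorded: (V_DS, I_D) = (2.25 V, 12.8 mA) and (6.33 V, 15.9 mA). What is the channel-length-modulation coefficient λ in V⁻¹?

λ = 0.0685 V⁻¹

With V_GS fixed, I_D ∝ (1 + λ V_DS) in saturation, so I_D2/I_D1 = (1 + λ V_DS2)/(1 + λ V_DS1).
15.9/12.8 = 1.242 = (1 + 6.33 λ)/(1 + 2.25 λ).
Solving: λ (I_D1 V_DS2 − I_D2 V_DS1) = I_D2 − I_D1, so λ = (15.9 − 12.8) / (12.8 × 6.33 − 15.9 × 2.25) = 3.1 / 45.2 = 0.0685 V⁻¹.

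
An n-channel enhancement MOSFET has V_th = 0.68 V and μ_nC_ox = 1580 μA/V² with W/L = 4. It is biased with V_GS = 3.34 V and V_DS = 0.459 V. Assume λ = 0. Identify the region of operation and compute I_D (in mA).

Triode; I_D = 7.05 mA

k_n = μ_nC_ox · (W/L) = 6.32 mA/V².
V_ov = V_GS − V_th = 3.34 − 0.68 = 2.66 V.
Since V_DS = 0.459 V < V_ov = 2.66 V, the device is in the triode region.
I_D = k_n [V_ov · V_DS − ½ V_DS²] = 6.32 × [2.66 × 0.459 − 0.5 × 0.459²] = 7.05 mA.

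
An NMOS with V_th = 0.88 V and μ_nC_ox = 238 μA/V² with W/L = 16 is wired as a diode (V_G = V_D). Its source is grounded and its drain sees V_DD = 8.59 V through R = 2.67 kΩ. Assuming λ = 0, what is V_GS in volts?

V_GS = 2.02 V

With gate tied to drain, V_GS = V_DS ≥ V_GS − V_th, so the device is in saturation.
k_n = μ_nC_ox · (W/L) = 3.808 mA/V².
KCL at the drain: ½ k_n (V_GS − V_th)² = (V_DD − V_GS)/R.
Let x = V_GS − 0.88. Then 5.08 x² + x − 7.71 = 0, giving x = 1.14 V (positive root), so V_GS = 2.02 V.
I_D = (V_DD − V_GS)/R = (8.59 − 2.02) / 2.67 = 2.46 mA.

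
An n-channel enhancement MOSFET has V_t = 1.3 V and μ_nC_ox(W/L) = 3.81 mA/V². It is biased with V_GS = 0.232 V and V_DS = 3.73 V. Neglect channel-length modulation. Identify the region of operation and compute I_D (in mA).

V_GS = 0.232 V < V_t = 1.3 V, so the transistor is in cutoff.

Cutoff; I_D = 0 mA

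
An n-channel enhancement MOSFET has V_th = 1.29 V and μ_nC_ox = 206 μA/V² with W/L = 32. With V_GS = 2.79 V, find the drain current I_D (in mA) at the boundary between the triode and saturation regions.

I_D = 7.42 mA

At the boundary V_DS = V_ov = V_GS − V_th = 2.79 − 1.29 = 1.5 V.
k_n = μ_nC_ox · (W/L) = 6.592 mA/V².
I_D = ½ k_n V_ov² = 0.5 × 6.592 × 1.5² = 7.42 mA.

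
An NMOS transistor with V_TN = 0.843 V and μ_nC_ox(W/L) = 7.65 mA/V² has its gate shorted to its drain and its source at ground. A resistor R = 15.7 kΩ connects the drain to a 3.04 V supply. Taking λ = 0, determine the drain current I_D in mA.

With gate tied to drain, V_GS = V_DS ≥ V_GS − V_TN, so the device is in saturation.
KCL at the drain: ½ k_n (V_GS − V_TN)² = (V_DD − V_GS)/R.
Let x = V_GS − 0.843. Then 60.1 x² + x − 2.197 = 0, giving x = 0.183 V (positive root), so V_GS = 1.03 V.
I_D = (V_DD − V_GS)/R = (3.04 − 1.03) / 15.7 = 0.128 mA.

I_D = 0.128 mA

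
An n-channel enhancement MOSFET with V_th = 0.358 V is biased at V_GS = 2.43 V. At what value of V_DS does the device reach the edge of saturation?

The boundary between triode and saturation is V_DS = V_GS − V_th = V_ov.
V_ov = 2.43 − 0.358 = 2.07 V.

V_DS,sat = 2.07 V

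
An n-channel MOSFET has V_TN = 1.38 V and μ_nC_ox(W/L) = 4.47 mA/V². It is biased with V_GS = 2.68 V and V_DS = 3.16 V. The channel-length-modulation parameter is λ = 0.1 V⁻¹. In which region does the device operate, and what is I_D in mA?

Saturation; I_D = 4.97 mA

V_ov = V_GS − V_TN = 2.68 − 1.38 = 1.3 V.
Since V_DS = 3.16 V ≥ V_ov = 1.3 V, the device is in saturation.
I_D = ½ k_n V_ov² (1 + λ V_DS) = 0.5 × 4.47 × 1.3² × (1 + 0.1 × 3.16) = 4.97 mA.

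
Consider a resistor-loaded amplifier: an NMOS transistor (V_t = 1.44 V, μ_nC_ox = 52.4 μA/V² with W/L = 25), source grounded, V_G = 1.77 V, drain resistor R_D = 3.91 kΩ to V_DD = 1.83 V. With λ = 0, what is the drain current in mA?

V_GS = V_G = 1.77 V, so V_ov = 1.77 − 1.44 = 0.33 V.
k_n = μ_nC_ox · (W/L) = 1.31 mA/V².
Assume saturation: I_D = ½ k_n V_ov² = 0.5 × 1.31 × 0.33² = 0.0713 mA, giving V_DS = V_DD − I_D R_D = 1.83 − 0.0713 × 3.91 = 1.55 V.
V_DS = 1.55 V ≥ V_ov = 0.33 V, confirming saturation.

I_D = 0.0713 mA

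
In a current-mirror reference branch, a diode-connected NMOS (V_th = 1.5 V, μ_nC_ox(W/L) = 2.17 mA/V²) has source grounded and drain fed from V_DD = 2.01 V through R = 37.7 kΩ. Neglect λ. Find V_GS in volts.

With gate tied to drain, V_GS = V_DS ≥ V_GS − V_th, so the device is in saturation.
KCL at the drain: ½ k_n (V_GS − V_th)² = (V_DD − V_GS)/R.
Let x = V_GS − 1.5. Then 40.9 x² + x − 0.51 = 0, giving x = 0.1 V (positive root), so V_GS = 1.6 V.
I_D = (V_DD − V_GS)/R = (2.01 − 1.6) / 37.7 = 0.0109 mA.

V_GS = 1.60 V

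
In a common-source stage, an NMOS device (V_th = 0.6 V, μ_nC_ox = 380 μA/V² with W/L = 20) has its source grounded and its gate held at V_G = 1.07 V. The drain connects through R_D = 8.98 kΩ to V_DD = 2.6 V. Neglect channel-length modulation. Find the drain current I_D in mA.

I_D = 0.280 mA

V_GS = V_G = 1.07 V, so V_ov = 1.07 − 0.6 = 0.47 V.
k_n = μ_nC_ox · (W/L) = 7.6 mA/V².
Assume saturation: I_D = ½ k_n V_ov² = 0.5 × 7.6 × 0.47² = 0.839 mA, giving V_DS = V_DD − I_D R_D = 2.6 − 0.839 × 8.98 = -4.94 V.
But -4.94 V < V_ov = 0.47 V, so the device is actually in triode.
In triode I_D = k_n[V_ov V_DS − ½ V_DS²] and I_D = (V_DD − V_DS)/R_D. Equating: 34.1 V_DS² − 33.08 V_DS + 2.6 = 0, giving V_DS = 0.0863 V (the root below V_ov).
I_D = (2.6 − 0.0863) / 8.98 = 0.28 mA.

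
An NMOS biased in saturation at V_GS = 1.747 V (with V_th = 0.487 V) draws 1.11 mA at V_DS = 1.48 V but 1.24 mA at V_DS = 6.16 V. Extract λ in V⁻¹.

λ = 0.0260 V⁻¹

With V_GS fixed, I_D ∝ (1 + λ V_DS) in saturation, so I_D2/I_D1 = (1 + λ V_DS2)/(1 + λ V_DS1).
1.24/1.11 = 1.117 = (1 + 6.16 λ)/(1 + 1.48 λ).
Solving: λ (I_D1 V_DS2 − I_D2 V_DS1) = I_D2 − I_D1, so λ = (1.24 − 1.11) / (1.11 × 6.16 − 1.24 × 1.48) = 0.13 / 5 = 0.026 V⁻¹.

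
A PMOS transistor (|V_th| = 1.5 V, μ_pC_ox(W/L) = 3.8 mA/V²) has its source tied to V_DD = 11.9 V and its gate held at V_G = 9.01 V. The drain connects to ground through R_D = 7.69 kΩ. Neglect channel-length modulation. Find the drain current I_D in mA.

I_D = 1.51 mA

V_SG = V_DD − V_G = 11.9 − 9.01 = 2.89 V, so V_ov = 2.89 − 1.5 = 1.39 V.
Assume saturation: I_D = ½ k_p V_ov² = 0.5 × 3.8 × 1.39² = 3.67 mA, giving V_SD = V_DD − I_D R_D = 11.9 − 3.67 × 7.69 = -16.3 V.
But -16.3 V < V_ov = 1.39 V, so the device is actually in triode.
In triode I_D = k_p[V_ov V_SD − ½ V_SD²] and I_D = (V_DD − V_SD)/R_D. Equating: 14.6 V_SD² − 41.62 V_SD + 11.9 = 0, giving V_SD = 0.322 V (the root below V_ov).
I_D = (11.9 − 0.322) / 7.69 = 1.51 mA.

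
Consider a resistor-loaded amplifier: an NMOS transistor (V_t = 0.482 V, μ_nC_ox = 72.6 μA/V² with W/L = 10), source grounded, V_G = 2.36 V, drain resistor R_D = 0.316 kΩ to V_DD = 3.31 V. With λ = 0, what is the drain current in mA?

V_GS = V_G = 2.36 V, so V_ov = 2.36 − 0.482 = 1.88 V.
k_n = μ_nC_ox · (W/L) = 0.726 mA/V².
Assume saturation: I_D = ½ k_n V_ov² = 0.5 × 0.726 × 1.88² = 1.28 mA, giving V_DS = V_DD − I_D R_D = 3.31 − 1.28 × 0.316 = 2.91 V.
V_DS = 2.91 V ≥ V_ov = 1.88 V, confirming saturation.

I_D = 1.28 mA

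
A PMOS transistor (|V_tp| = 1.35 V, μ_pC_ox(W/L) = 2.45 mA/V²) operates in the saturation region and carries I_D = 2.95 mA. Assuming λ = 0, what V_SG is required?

V_SG = 2.90 V

In saturation I_D = ½ k_p (V_SG − |V_tp|)², so V_SG − |V_tp| = √(2 I_D / k_p) = √(2 × 2.95 / 2.45) = 1.55 V.
V_SG = 1.35 + 1.55 = 2.9 V.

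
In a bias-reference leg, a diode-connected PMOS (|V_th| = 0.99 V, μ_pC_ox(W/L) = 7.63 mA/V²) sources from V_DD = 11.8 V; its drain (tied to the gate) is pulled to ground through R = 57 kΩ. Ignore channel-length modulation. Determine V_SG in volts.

V_SG = 1.21 V

With gate tied to drain, V_SG = V_SD ≥ V_SG − |V_th|, so the device is in saturation.
KCL at the drain: ½ k_p (V_SG − |V_th|)² = (V_DD − V_SG)/R.
Let x = V_SG − 0.99. Then 217 x² + x − 10.81 = 0, giving x = 0.221 V (positive root), so V_SG = 1.21 V.
I_D = (V_DD − V_SG)/R = (11.8 − 1.21) / 57 = 0.186 mA.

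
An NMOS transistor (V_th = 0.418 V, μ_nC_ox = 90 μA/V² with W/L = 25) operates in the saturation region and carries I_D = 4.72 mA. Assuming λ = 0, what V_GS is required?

k_n = μ_nC_ox · (W/L) = 2.25 mA/V².
In saturation I_D = ½ k_n (V_GS − V_th)², so V_GS − V_th = √(2 I_D / k_n) = √(2 × 4.72 / 2.25) = 2.05 V.
V_GS = 0.418 + 2.05 = 2.47 V.

V_GS = 2.47 V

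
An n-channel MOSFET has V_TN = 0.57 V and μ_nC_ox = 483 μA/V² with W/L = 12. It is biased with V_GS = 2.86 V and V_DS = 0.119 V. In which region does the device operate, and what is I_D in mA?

Triode; I_D = 1.54 mA

k_n = μ_nC_ox · (W/L) = 5.796 mA/V².
V_ov = V_GS − V_TN = 2.86 − 0.57 = 2.29 V.
Since V_DS = 0.119 V < V_ov = 2.29 V, the device is in the triode region.
I_D = k_n [V_ov · V_DS − ½ V_DS²] = 5.796 × [2.29 × 0.119 − 0.5 × 0.119²] = 1.54 mA.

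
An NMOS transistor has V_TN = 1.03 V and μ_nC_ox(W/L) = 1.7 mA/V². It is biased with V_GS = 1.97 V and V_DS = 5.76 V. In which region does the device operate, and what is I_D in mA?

Saturation; I_D = 0.751 mA

V_ov = V_GS − V_TN = 1.97 − 1.03 = 0.94 V.
Since V_DS = 5.76 V ≥ V_ov = 0.94 V, the device is in saturation.
I_D = ½ k_n V_ov² = 0.5 × 1.7 × 0.94² = 0.751 mA.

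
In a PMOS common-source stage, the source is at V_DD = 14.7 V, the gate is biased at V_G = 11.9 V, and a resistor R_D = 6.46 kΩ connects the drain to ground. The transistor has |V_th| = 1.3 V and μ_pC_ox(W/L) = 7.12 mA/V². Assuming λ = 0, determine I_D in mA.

V_SG = V_DD − V_G = 14.7 − 11.9 = 2.8 V, so V_ov = 2.8 − 1.3 = 1.5 V.
Assume saturation: I_D = ½ k_p V_ov² = 0.5 × 7.12 × 1.5² = 8.01 mA, giving V_SD = V_DD − I_D R_D = 14.7 − 8.01 × 6.46 = -37 V.
But -37 V < V_ov = 1.5 V, so the device is actually in triode.
In triode I_D = k_p[V_ov V_SD − ½ V_SD²] and I_D = (V_DD − V_SD)/R_D. Equating: 23 V_SD² − 69.99 V_SD + 14.7 = 0, giving V_SD = 0.227 V (the root below V_ov).
I_D = (14.7 − 0.227) / 6.46 = 2.24 mA.

I_D = 2.24 mA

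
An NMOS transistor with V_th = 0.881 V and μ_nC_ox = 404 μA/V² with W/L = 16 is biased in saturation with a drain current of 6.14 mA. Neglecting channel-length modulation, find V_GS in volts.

k_n = μ_nC_ox · (W/L) = 6.464 mA/V².
In saturation I_D = ½ k_n (V_GS − V_th)², so V_GS − V_th = √(2 I_D / k_n) = √(2 × 6.14 / 6.464) = 1.38 V.
V_GS = 0.881 + 1.38 = 2.26 V.

V_GS = 2.26 V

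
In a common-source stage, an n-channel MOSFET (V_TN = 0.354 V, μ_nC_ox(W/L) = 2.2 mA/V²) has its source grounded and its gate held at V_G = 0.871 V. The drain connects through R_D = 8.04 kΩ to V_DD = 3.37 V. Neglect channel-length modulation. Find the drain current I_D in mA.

I_D = 0.294 mA

V_GS = V_G = 0.871 V, so V_ov = 0.871 − 0.354 = 0.517 V.
Assume saturation: I_D = ½ k_n V_ov² = 0.5 × 2.2 × 0.517² = 0.294 mA, giving V_DS = V_DD − I_D R_D = 3.37 − 0.294 × 8.04 = 1.01 V.
V_DS = 1.01 V ≥ V_ov = 0.517 V, confirming saturation.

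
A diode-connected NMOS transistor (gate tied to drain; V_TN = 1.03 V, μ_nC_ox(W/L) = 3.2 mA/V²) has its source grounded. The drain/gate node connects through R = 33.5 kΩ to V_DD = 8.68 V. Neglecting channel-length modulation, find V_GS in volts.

With gate tied to drain, V_GS = V_DS ≥ V_GS − V_TN, so the device is in saturation.
KCL at the drain: ½ k_n (V_GS − V_TN)² = (V_DD − V_GS)/R.
Let x = V_GS − 1.03. Then 53.6 x² + x − 7.65 = 0, giving x = 0.369 V (positive root), so V_GS = 1.4 V.
I_D = (V_DD − V_GS)/R = (8.68 − 1.4) / 33.5 = 0.217 mA.

V_GS = 1.40 V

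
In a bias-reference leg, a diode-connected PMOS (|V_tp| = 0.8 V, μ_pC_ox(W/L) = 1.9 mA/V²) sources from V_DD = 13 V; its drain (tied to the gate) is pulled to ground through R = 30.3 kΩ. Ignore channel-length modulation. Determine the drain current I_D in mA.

With gate tied to drain, V_SG = V_SD ≥ V_SG − |V_tp|, so the device is in saturation.
KCL at the drain: ½ k_p (V_SG − |V_tp|)² = (V_DD − V_SG)/R.
Let x = V_SG − 0.8. Then 28.8 x² + x − 12.2 = 0, giving x = 0.634 V (positive root), so V_SG = 1.43 V.
I_D = (V_DD − V_SG)/R = (13 − 1.43) / 30.3 = 0.382 mA.

I_D = 0.382 mA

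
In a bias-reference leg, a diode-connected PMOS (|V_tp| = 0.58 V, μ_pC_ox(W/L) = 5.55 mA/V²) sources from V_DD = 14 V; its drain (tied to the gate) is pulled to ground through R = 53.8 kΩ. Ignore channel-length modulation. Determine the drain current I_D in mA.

I_D = 0.244 mA

With gate tied to drain, V_SG = V_SD ≥ V_SG − |V_tp|, so the device is in saturation.
KCL at the drain: ½ k_p (V_SG − |V_tp|)² = (V_DD − V_SG)/R.
Let x = V_SG − 0.58. Then 149 x² + x − 13.42 = 0, giving x = 0.296 V (positive root), so V_SG = 0.876 V.
I_D = (V_DD − V_SG)/R = (14 − 0.876) / 53.8 = 0.244 mA.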